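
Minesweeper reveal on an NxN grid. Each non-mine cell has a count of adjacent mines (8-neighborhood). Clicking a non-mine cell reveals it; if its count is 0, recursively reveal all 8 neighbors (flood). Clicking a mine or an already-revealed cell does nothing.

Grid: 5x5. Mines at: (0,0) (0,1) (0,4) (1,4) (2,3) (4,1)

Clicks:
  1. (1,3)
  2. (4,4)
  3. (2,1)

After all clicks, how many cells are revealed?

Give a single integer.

Answer: 15

Derivation:
Click 1 (1,3) count=3: revealed 1 new [(1,3)] -> total=1
Click 2 (4,4) count=0: revealed 6 new [(3,2) (3,3) (3,4) (4,2) (4,3) (4,4)] -> total=7
Click 3 (2,1) count=0: revealed 8 new [(1,0) (1,1) (1,2) (2,0) (2,1) (2,2) (3,0) (3,1)] -> total=15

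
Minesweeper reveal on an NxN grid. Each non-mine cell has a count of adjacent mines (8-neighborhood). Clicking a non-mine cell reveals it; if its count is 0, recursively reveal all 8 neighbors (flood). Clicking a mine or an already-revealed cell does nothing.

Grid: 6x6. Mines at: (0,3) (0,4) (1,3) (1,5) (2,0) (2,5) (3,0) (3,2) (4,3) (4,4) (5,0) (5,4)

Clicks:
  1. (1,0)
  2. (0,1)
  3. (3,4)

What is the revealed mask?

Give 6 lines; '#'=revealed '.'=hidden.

Click 1 (1,0) count=1: revealed 1 new [(1,0)] -> total=1
Click 2 (0,1) count=0: revealed 5 new [(0,0) (0,1) (0,2) (1,1) (1,2)] -> total=6
Click 3 (3,4) count=3: revealed 1 new [(3,4)] -> total=7

Answer: ###...
###...
......
....#.
......
......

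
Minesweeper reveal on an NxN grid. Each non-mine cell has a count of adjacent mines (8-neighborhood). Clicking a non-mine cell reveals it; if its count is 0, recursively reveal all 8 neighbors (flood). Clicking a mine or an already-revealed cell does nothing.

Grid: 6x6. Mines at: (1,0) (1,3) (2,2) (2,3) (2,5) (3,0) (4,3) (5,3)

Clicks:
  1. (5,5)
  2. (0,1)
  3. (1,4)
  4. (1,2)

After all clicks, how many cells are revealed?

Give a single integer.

Click 1 (5,5) count=0: revealed 6 new [(3,4) (3,5) (4,4) (4,5) (5,4) (5,5)] -> total=6
Click 2 (0,1) count=1: revealed 1 new [(0,1)] -> total=7
Click 3 (1,4) count=3: revealed 1 new [(1,4)] -> total=8
Click 4 (1,2) count=3: revealed 1 new [(1,2)] -> total=9

Answer: 9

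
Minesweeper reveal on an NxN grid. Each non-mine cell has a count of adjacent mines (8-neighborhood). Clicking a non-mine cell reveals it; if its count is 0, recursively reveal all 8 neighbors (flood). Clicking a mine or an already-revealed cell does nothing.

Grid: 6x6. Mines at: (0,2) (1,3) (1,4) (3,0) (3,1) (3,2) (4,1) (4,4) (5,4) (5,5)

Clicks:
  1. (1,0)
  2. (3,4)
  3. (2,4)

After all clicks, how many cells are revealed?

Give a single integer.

Click 1 (1,0) count=0: revealed 6 new [(0,0) (0,1) (1,0) (1,1) (2,0) (2,1)] -> total=6
Click 2 (3,4) count=1: revealed 1 new [(3,4)] -> total=7
Click 3 (2,4) count=2: revealed 1 new [(2,4)] -> total=8

Answer: 8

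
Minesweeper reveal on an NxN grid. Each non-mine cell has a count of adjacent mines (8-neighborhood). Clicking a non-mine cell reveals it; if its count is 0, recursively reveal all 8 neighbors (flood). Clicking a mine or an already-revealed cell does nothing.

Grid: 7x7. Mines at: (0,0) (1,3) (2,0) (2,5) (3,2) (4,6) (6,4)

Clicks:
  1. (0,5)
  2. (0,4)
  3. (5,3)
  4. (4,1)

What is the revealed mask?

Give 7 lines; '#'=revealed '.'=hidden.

Answer: ....###
....###
.......
.......
.#.....
...#...
.......

Derivation:
Click 1 (0,5) count=0: revealed 6 new [(0,4) (0,5) (0,6) (1,4) (1,5) (1,6)] -> total=6
Click 2 (0,4) count=1: revealed 0 new [(none)] -> total=6
Click 3 (5,3) count=1: revealed 1 new [(5,3)] -> total=7
Click 4 (4,1) count=1: revealed 1 new [(4,1)] -> total=8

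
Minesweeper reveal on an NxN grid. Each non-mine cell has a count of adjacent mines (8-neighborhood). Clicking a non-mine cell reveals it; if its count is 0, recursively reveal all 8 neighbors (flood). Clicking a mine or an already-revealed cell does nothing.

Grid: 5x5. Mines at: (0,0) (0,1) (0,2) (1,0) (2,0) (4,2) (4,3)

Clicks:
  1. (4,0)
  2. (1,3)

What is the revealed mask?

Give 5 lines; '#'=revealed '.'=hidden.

Answer: .....
...#.
.....
##...
##...

Derivation:
Click 1 (4,0) count=0: revealed 4 new [(3,0) (3,1) (4,0) (4,1)] -> total=4
Click 2 (1,3) count=1: revealed 1 new [(1,3)] -> total=5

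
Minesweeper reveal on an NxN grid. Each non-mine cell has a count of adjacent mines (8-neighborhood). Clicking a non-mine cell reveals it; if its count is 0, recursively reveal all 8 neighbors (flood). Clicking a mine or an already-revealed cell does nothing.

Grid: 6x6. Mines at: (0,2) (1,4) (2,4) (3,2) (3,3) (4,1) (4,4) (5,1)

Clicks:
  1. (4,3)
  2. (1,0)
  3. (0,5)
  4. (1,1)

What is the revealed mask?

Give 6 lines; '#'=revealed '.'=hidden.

Answer: ##...#
##....
##....
##....
...#..
......

Derivation:
Click 1 (4,3) count=3: revealed 1 new [(4,3)] -> total=1
Click 2 (1,0) count=0: revealed 8 new [(0,0) (0,1) (1,0) (1,1) (2,0) (2,1) (3,0) (3,1)] -> total=9
Click 3 (0,5) count=1: revealed 1 new [(0,5)] -> total=10
Click 4 (1,1) count=1: revealed 0 new [(none)] -> total=10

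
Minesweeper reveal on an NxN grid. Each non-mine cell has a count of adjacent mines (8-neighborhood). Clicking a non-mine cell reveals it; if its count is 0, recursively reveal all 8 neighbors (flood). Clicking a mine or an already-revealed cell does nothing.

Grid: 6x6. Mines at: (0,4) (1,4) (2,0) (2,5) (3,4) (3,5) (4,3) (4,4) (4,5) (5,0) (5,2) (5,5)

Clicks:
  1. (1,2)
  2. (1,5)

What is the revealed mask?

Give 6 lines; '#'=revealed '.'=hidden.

Answer: ####..
####.#
.###..
.###..
......
......

Derivation:
Click 1 (1,2) count=0: revealed 14 new [(0,0) (0,1) (0,2) (0,3) (1,0) (1,1) (1,2) (1,3) (2,1) (2,2) (2,3) (3,1) (3,2) (3,3)] -> total=14
Click 2 (1,5) count=3: revealed 1 new [(1,5)] -> total=15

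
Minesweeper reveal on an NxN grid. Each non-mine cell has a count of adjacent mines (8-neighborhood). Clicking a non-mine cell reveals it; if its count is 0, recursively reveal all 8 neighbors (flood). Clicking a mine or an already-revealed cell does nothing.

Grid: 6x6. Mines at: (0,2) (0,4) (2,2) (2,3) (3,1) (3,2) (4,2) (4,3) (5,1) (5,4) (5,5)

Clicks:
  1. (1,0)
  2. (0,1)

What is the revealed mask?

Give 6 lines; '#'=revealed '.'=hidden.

Answer: ##....
##....
##....
......
......
......

Derivation:
Click 1 (1,0) count=0: revealed 6 new [(0,0) (0,1) (1,0) (1,1) (2,0) (2,1)] -> total=6
Click 2 (0,1) count=1: revealed 0 new [(none)] -> total=6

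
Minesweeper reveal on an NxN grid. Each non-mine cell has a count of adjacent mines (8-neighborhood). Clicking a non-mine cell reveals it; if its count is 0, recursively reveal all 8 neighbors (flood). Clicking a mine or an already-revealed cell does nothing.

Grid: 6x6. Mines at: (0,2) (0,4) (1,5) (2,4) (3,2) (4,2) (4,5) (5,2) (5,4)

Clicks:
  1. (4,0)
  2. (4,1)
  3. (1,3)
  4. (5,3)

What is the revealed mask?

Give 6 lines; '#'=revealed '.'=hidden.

Answer: ##....
##.#..
##....
##....
##....
##.#..

Derivation:
Click 1 (4,0) count=0: revealed 12 new [(0,0) (0,1) (1,0) (1,1) (2,0) (2,1) (3,0) (3,1) (4,0) (4,1) (5,0) (5,1)] -> total=12
Click 2 (4,1) count=3: revealed 0 new [(none)] -> total=12
Click 3 (1,3) count=3: revealed 1 new [(1,3)] -> total=13
Click 4 (5,3) count=3: revealed 1 new [(5,3)] -> total=14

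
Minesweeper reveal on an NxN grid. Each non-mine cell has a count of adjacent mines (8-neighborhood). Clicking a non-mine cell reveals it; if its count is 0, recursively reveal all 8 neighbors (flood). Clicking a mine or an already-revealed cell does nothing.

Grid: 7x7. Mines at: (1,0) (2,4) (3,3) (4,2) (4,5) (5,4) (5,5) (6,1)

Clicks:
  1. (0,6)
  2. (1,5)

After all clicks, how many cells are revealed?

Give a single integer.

Answer: 19

Derivation:
Click 1 (0,6) count=0: revealed 19 new [(0,1) (0,2) (0,3) (0,4) (0,5) (0,6) (1,1) (1,2) (1,3) (1,4) (1,5) (1,6) (2,1) (2,2) (2,3) (2,5) (2,6) (3,5) (3,6)] -> total=19
Click 2 (1,5) count=1: revealed 0 new [(none)] -> total=19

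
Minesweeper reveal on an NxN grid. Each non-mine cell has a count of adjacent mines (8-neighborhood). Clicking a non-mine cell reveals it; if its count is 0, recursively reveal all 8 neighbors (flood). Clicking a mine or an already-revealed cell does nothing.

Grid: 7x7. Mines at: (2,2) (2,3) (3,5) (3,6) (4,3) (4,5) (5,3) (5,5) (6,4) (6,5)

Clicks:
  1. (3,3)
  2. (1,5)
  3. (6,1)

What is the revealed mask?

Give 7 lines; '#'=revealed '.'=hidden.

Click 1 (3,3) count=3: revealed 1 new [(3,3)] -> total=1
Click 2 (1,5) count=0: revealed 31 new [(0,0) (0,1) (0,2) (0,3) (0,4) (0,5) (0,6) (1,0) (1,1) (1,2) (1,3) (1,4) (1,5) (1,6) (2,0) (2,1) (2,4) (2,5) (2,6) (3,0) (3,1) (3,2) (4,0) (4,1) (4,2) (5,0) (5,1) (5,2) (6,0) (6,1) (6,2)] -> total=32
Click 3 (6,1) count=0: revealed 0 new [(none)] -> total=32

Answer: #######
#######
##..###
####...
###....
###....
###....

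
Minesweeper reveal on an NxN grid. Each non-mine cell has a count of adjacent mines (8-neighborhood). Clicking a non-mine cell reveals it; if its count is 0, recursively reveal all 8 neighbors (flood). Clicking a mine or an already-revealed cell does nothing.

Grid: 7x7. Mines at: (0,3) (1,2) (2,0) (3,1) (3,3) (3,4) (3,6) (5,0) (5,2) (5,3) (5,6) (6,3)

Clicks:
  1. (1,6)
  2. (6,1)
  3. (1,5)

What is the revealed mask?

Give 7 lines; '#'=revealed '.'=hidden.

Answer: ....###
....###
....###
.......
.......
.......
.#.....

Derivation:
Click 1 (1,6) count=0: revealed 9 new [(0,4) (0,5) (0,6) (1,4) (1,5) (1,6) (2,4) (2,5) (2,6)] -> total=9
Click 2 (6,1) count=2: revealed 1 new [(6,1)] -> total=10
Click 3 (1,5) count=0: revealed 0 new [(none)] -> total=10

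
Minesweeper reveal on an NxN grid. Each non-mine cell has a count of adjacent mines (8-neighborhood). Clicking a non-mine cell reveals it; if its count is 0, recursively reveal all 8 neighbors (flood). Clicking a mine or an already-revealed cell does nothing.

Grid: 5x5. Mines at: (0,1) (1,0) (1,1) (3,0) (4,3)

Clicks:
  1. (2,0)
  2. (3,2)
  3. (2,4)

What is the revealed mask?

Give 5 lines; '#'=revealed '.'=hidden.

Click 1 (2,0) count=3: revealed 1 new [(2,0)] -> total=1
Click 2 (3,2) count=1: revealed 1 new [(3,2)] -> total=2
Click 3 (2,4) count=0: revealed 11 new [(0,2) (0,3) (0,4) (1,2) (1,3) (1,4) (2,2) (2,3) (2,4) (3,3) (3,4)] -> total=13

Answer: ..###
..###
#.###
..###
.....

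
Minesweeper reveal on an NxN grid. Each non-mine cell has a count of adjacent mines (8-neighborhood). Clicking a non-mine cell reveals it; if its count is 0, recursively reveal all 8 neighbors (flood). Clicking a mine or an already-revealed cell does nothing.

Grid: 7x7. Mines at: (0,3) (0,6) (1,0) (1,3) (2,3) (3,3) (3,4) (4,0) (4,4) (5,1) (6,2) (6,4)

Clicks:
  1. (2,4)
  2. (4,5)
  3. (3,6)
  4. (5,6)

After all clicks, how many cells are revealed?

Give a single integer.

Click 1 (2,4) count=4: revealed 1 new [(2,4)] -> total=1
Click 2 (4,5) count=2: revealed 1 new [(4,5)] -> total=2
Click 3 (3,6) count=0: revealed 11 new [(1,5) (1,6) (2,5) (2,6) (3,5) (3,6) (4,6) (5,5) (5,6) (6,5) (6,6)] -> total=13
Click 4 (5,6) count=0: revealed 0 new [(none)] -> total=13

Answer: 13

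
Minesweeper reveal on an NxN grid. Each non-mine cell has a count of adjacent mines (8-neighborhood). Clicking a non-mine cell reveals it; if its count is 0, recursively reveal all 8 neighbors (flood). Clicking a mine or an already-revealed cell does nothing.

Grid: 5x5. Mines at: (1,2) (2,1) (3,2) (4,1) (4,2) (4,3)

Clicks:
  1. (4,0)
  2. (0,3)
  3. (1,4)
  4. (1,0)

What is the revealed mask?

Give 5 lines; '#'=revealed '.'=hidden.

Answer: ...##
#..##
...##
...##
#....

Derivation:
Click 1 (4,0) count=1: revealed 1 new [(4,0)] -> total=1
Click 2 (0,3) count=1: revealed 1 new [(0,3)] -> total=2
Click 3 (1,4) count=0: revealed 7 new [(0,4) (1,3) (1,4) (2,3) (2,4) (3,3) (3,4)] -> total=9
Click 4 (1,0) count=1: revealed 1 new [(1,0)] -> total=10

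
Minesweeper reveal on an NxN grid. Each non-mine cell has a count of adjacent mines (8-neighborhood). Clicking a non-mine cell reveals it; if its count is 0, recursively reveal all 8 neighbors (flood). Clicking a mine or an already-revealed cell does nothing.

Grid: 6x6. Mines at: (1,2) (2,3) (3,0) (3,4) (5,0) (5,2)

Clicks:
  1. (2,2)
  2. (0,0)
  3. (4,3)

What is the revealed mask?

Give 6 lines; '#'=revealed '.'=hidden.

Answer: ##....
##....
###...
......
...#..
......

Derivation:
Click 1 (2,2) count=2: revealed 1 new [(2,2)] -> total=1
Click 2 (0,0) count=0: revealed 6 new [(0,0) (0,1) (1,0) (1,1) (2,0) (2,1)] -> total=7
Click 3 (4,3) count=2: revealed 1 new [(4,3)] -> total=8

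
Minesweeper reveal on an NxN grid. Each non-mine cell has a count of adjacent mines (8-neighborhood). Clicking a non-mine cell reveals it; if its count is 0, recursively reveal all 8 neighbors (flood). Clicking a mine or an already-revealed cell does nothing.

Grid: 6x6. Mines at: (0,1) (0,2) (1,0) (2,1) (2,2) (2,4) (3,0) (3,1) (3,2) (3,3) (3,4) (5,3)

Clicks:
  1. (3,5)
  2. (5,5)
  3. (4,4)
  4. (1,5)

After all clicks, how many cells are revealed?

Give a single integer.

Answer: 6

Derivation:
Click 1 (3,5) count=2: revealed 1 new [(3,5)] -> total=1
Click 2 (5,5) count=0: revealed 4 new [(4,4) (4,5) (5,4) (5,5)] -> total=5
Click 3 (4,4) count=3: revealed 0 new [(none)] -> total=5
Click 4 (1,5) count=1: revealed 1 new [(1,5)] -> total=6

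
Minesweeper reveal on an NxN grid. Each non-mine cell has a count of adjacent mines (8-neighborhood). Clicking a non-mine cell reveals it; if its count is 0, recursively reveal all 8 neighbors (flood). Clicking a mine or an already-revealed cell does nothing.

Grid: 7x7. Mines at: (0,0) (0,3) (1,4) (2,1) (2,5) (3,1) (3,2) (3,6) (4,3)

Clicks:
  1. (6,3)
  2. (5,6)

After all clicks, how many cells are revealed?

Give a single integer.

Click 1 (6,3) count=0: revealed 20 new [(4,0) (4,1) (4,2) (4,4) (4,5) (4,6) (5,0) (5,1) (5,2) (5,3) (5,4) (5,5) (5,6) (6,0) (6,1) (6,2) (6,3) (6,4) (6,5) (6,6)] -> total=20
Click 2 (5,6) count=0: revealed 0 new [(none)] -> total=20

Answer: 20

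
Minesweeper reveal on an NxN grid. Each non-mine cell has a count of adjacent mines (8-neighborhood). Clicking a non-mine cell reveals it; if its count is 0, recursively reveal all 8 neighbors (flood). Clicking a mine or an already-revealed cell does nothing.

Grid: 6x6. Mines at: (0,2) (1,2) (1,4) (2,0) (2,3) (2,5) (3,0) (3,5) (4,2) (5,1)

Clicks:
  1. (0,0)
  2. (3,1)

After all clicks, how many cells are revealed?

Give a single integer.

Click 1 (0,0) count=0: revealed 4 new [(0,0) (0,1) (1,0) (1,1)] -> total=4
Click 2 (3,1) count=3: revealed 1 new [(3,1)] -> total=5

Answer: 5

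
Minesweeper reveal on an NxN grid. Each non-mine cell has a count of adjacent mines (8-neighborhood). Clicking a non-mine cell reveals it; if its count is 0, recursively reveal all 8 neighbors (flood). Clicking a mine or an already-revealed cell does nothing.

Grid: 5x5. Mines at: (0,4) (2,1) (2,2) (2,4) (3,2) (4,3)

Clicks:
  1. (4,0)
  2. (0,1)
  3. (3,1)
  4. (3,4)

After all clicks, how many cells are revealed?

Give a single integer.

Answer: 13

Derivation:
Click 1 (4,0) count=0: revealed 4 new [(3,0) (3,1) (4,0) (4,1)] -> total=4
Click 2 (0,1) count=0: revealed 8 new [(0,0) (0,1) (0,2) (0,3) (1,0) (1,1) (1,2) (1,3)] -> total=12
Click 3 (3,1) count=3: revealed 0 new [(none)] -> total=12
Click 4 (3,4) count=2: revealed 1 new [(3,4)] -> total=13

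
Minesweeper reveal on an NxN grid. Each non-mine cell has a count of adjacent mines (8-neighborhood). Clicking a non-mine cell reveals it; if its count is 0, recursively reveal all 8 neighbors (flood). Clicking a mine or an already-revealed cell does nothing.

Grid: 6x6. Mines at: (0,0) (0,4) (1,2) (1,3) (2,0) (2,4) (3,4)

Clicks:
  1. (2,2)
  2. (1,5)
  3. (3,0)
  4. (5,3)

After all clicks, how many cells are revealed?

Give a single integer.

Click 1 (2,2) count=2: revealed 1 new [(2,2)] -> total=1
Click 2 (1,5) count=2: revealed 1 new [(1,5)] -> total=2
Click 3 (3,0) count=1: revealed 1 new [(3,0)] -> total=3
Click 4 (5,3) count=0: revealed 17 new [(2,1) (2,3) (3,1) (3,2) (3,3) (4,0) (4,1) (4,2) (4,3) (4,4) (4,5) (5,0) (5,1) (5,2) (5,3) (5,4) (5,5)] -> total=20

Answer: 20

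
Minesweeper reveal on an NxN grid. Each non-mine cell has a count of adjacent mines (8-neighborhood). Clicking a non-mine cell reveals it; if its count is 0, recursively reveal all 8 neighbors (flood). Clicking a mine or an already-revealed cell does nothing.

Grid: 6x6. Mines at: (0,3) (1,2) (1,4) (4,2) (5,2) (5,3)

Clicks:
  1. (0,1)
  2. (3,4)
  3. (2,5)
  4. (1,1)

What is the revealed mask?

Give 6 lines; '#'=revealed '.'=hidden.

Click 1 (0,1) count=1: revealed 1 new [(0,1)] -> total=1
Click 2 (3,4) count=0: revealed 11 new [(2,3) (2,4) (2,5) (3,3) (3,4) (3,5) (4,3) (4,4) (4,5) (5,4) (5,5)] -> total=12
Click 3 (2,5) count=1: revealed 0 new [(none)] -> total=12
Click 4 (1,1) count=1: revealed 1 new [(1,1)] -> total=13

Answer: .#....
.#....
...###
...###
...###
....##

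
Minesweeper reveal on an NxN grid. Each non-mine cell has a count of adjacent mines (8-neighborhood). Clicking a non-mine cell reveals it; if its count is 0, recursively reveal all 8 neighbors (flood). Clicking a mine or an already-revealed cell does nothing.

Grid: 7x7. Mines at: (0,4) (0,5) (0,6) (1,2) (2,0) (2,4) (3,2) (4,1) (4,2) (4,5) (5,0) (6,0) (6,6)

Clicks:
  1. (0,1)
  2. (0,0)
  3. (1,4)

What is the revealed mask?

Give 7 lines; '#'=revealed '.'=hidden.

Click 1 (0,1) count=1: revealed 1 new [(0,1)] -> total=1
Click 2 (0,0) count=0: revealed 3 new [(0,0) (1,0) (1,1)] -> total=4
Click 3 (1,4) count=3: revealed 1 new [(1,4)] -> total=5

Answer: ##.....
##..#..
.......
.......
.......
.......
.......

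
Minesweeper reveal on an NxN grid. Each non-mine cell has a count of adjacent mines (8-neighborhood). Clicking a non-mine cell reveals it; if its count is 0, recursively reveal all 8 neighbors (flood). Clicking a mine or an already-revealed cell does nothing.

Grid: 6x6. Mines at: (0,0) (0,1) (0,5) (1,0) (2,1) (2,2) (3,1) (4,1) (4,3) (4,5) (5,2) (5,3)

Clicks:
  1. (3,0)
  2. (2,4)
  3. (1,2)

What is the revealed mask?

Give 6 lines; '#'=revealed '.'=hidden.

Click 1 (3,0) count=3: revealed 1 new [(3,0)] -> total=1
Click 2 (2,4) count=0: revealed 9 new [(1,3) (1,4) (1,5) (2,3) (2,4) (2,5) (3,3) (3,4) (3,5)] -> total=10
Click 3 (1,2) count=3: revealed 1 new [(1,2)] -> total=11

Answer: ......
..####
...###
#..###
......
......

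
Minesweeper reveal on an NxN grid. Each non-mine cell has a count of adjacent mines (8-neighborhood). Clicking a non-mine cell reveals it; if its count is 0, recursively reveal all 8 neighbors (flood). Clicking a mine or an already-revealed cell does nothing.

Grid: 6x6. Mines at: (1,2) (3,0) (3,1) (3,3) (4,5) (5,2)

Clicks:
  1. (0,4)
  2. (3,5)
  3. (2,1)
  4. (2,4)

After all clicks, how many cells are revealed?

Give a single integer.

Click 1 (0,4) count=0: revealed 11 new [(0,3) (0,4) (0,5) (1,3) (1,4) (1,5) (2,3) (2,4) (2,5) (3,4) (3,5)] -> total=11
Click 2 (3,5) count=1: revealed 0 new [(none)] -> total=11
Click 3 (2,1) count=3: revealed 1 new [(2,1)] -> total=12
Click 4 (2,4) count=1: revealed 0 new [(none)] -> total=12

Answer: 12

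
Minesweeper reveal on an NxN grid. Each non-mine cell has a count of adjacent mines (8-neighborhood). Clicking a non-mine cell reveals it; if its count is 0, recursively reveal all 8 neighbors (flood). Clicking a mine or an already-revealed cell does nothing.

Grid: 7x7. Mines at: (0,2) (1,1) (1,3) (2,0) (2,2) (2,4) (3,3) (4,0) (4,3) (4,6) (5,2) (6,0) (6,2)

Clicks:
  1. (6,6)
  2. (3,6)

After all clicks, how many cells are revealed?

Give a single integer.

Click 1 (6,6) count=0: revealed 8 new [(5,3) (5,4) (5,5) (5,6) (6,3) (6,4) (6,5) (6,6)] -> total=8
Click 2 (3,6) count=1: revealed 1 new [(3,6)] -> total=9

Answer: 9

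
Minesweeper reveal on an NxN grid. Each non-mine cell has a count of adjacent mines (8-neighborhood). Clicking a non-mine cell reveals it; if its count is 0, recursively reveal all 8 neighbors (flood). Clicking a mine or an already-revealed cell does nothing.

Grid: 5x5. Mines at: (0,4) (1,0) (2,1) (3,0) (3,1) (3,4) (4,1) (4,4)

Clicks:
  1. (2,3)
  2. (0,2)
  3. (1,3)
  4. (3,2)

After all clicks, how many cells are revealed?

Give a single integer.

Answer: 8

Derivation:
Click 1 (2,3) count=1: revealed 1 new [(2,3)] -> total=1
Click 2 (0,2) count=0: revealed 6 new [(0,1) (0,2) (0,3) (1,1) (1,2) (1,3)] -> total=7
Click 3 (1,3) count=1: revealed 0 new [(none)] -> total=7
Click 4 (3,2) count=3: revealed 1 new [(3,2)] -> total=8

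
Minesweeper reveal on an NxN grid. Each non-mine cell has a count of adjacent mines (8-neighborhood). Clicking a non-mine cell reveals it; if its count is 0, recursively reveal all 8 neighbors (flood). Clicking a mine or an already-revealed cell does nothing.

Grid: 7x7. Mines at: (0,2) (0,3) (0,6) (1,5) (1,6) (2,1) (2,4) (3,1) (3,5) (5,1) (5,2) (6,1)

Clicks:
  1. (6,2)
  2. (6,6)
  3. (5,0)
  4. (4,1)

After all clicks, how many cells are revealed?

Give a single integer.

Click 1 (6,2) count=3: revealed 1 new [(6,2)] -> total=1
Click 2 (6,6) count=0: revealed 12 new [(4,3) (4,4) (4,5) (4,6) (5,3) (5,4) (5,5) (5,6) (6,3) (6,4) (6,5) (6,6)] -> total=13
Click 3 (5,0) count=2: revealed 1 new [(5,0)] -> total=14
Click 4 (4,1) count=3: revealed 1 new [(4,1)] -> total=15

Answer: 15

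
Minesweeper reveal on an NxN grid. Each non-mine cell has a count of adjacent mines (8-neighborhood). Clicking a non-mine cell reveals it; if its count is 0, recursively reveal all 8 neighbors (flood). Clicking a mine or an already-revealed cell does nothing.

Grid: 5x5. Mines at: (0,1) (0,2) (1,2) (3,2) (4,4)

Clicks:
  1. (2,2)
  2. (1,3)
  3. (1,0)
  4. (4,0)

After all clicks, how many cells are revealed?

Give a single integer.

Click 1 (2,2) count=2: revealed 1 new [(2,2)] -> total=1
Click 2 (1,3) count=2: revealed 1 new [(1,3)] -> total=2
Click 3 (1,0) count=1: revealed 1 new [(1,0)] -> total=3
Click 4 (4,0) count=0: revealed 7 new [(1,1) (2,0) (2,1) (3,0) (3,1) (4,0) (4,1)] -> total=10

Answer: 10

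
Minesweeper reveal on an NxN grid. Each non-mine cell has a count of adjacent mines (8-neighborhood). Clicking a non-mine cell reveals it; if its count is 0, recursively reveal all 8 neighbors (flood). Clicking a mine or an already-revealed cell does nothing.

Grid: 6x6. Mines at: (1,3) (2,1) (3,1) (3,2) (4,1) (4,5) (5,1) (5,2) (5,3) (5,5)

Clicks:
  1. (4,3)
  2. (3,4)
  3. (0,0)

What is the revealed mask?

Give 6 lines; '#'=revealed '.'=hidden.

Answer: ###...
###...
......
....#.
...#..
......

Derivation:
Click 1 (4,3) count=3: revealed 1 new [(4,3)] -> total=1
Click 2 (3,4) count=1: revealed 1 new [(3,4)] -> total=2
Click 3 (0,0) count=0: revealed 6 new [(0,0) (0,1) (0,2) (1,0) (1,1) (1,2)] -> total=8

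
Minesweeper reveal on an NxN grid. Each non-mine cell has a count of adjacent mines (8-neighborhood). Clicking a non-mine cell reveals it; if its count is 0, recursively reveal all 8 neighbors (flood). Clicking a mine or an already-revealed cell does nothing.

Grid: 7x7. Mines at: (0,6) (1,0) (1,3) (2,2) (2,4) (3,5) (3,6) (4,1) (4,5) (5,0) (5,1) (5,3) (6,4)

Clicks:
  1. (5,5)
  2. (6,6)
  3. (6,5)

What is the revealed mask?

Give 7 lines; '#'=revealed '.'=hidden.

Answer: .......
.......
.......
.......
.......
.....##
.....##

Derivation:
Click 1 (5,5) count=2: revealed 1 new [(5,5)] -> total=1
Click 2 (6,6) count=0: revealed 3 new [(5,6) (6,5) (6,6)] -> total=4
Click 3 (6,5) count=1: revealed 0 new [(none)] -> total=4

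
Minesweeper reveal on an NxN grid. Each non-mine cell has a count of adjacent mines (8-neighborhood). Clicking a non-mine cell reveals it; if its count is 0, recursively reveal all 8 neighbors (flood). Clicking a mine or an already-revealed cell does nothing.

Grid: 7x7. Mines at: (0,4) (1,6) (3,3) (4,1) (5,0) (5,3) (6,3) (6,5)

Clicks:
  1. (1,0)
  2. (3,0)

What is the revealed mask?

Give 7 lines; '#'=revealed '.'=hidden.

Click 1 (1,0) count=0: revealed 15 new [(0,0) (0,1) (0,2) (0,3) (1,0) (1,1) (1,2) (1,3) (2,0) (2,1) (2,2) (2,3) (3,0) (3,1) (3,2)] -> total=15
Click 2 (3,0) count=1: revealed 0 new [(none)] -> total=15

Answer: ####...
####...
####...
###....
.......
.......
.......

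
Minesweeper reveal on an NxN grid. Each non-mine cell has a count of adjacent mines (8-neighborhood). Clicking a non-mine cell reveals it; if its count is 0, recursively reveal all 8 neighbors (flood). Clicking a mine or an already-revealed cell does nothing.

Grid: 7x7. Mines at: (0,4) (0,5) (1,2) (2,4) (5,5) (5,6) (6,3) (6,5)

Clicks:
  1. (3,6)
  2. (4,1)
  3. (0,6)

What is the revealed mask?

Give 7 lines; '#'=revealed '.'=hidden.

Answer: ##....#
##...##
####.##
#######
#######
#####..
###....

Derivation:
Click 1 (3,6) count=0: revealed 8 new [(1,5) (1,6) (2,5) (2,6) (3,5) (3,6) (4,5) (4,6)] -> total=8
Click 2 (4,1) count=0: revealed 26 new [(0,0) (0,1) (1,0) (1,1) (2,0) (2,1) (2,2) (2,3) (3,0) (3,1) (3,2) (3,3) (3,4) (4,0) (4,1) (4,2) (4,3) (4,4) (5,0) (5,1) (5,2) (5,3) (5,4) (6,0) (6,1) (6,2)] -> total=34
Click 3 (0,6) count=1: revealed 1 new [(0,6)] -> total=35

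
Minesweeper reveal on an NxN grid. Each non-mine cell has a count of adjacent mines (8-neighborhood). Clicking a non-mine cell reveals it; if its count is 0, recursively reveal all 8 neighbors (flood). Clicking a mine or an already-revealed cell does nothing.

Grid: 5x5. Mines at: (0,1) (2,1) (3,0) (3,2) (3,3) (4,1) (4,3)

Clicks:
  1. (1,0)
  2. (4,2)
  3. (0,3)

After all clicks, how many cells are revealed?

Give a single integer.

Click 1 (1,0) count=2: revealed 1 new [(1,0)] -> total=1
Click 2 (4,2) count=4: revealed 1 new [(4,2)] -> total=2
Click 3 (0,3) count=0: revealed 9 new [(0,2) (0,3) (0,4) (1,2) (1,3) (1,4) (2,2) (2,3) (2,4)] -> total=11

Answer: 11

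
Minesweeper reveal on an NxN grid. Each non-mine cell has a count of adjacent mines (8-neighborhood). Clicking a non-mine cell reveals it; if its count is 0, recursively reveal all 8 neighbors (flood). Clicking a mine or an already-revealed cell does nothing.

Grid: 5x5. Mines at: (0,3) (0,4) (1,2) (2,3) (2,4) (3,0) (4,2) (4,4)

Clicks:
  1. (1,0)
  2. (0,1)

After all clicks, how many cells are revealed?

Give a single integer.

Answer: 6

Derivation:
Click 1 (1,0) count=0: revealed 6 new [(0,0) (0,1) (1,0) (1,1) (2,0) (2,1)] -> total=6
Click 2 (0,1) count=1: revealed 0 new [(none)] -> total=6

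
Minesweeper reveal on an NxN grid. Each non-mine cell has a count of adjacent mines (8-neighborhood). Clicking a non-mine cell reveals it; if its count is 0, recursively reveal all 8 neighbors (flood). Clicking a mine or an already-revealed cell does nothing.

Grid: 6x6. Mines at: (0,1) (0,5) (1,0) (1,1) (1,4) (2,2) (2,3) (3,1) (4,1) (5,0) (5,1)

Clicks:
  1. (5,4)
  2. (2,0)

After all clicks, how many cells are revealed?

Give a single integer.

Click 1 (5,4) count=0: revealed 14 new [(2,4) (2,5) (3,2) (3,3) (3,4) (3,5) (4,2) (4,3) (4,4) (4,5) (5,2) (5,3) (5,4) (5,5)] -> total=14
Click 2 (2,0) count=3: revealed 1 new [(2,0)] -> total=15

Answer: 15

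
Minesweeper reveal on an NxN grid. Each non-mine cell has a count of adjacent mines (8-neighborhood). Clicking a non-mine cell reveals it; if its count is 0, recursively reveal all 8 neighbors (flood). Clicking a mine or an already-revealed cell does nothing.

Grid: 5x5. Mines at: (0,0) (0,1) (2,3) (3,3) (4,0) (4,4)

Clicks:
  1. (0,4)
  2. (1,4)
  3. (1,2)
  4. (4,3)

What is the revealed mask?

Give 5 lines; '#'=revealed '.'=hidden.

Click 1 (0,4) count=0: revealed 6 new [(0,2) (0,3) (0,4) (1,2) (1,3) (1,4)] -> total=6
Click 2 (1,4) count=1: revealed 0 new [(none)] -> total=6
Click 3 (1,2) count=2: revealed 0 new [(none)] -> total=6
Click 4 (4,3) count=2: revealed 1 new [(4,3)] -> total=7

Answer: ..###
..###
.....
.....
...#.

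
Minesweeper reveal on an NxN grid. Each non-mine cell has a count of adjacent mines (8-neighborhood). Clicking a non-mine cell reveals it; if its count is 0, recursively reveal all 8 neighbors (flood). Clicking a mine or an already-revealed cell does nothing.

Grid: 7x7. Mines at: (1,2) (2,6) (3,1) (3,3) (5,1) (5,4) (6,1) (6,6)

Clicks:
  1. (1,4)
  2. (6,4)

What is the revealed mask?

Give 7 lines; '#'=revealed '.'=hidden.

Answer: ...####
...####
...###.
.......
.......
.......
....#..

Derivation:
Click 1 (1,4) count=0: revealed 11 new [(0,3) (0,4) (0,5) (0,6) (1,3) (1,4) (1,5) (1,6) (2,3) (2,4) (2,5)] -> total=11
Click 2 (6,4) count=1: revealed 1 new [(6,4)] -> total=12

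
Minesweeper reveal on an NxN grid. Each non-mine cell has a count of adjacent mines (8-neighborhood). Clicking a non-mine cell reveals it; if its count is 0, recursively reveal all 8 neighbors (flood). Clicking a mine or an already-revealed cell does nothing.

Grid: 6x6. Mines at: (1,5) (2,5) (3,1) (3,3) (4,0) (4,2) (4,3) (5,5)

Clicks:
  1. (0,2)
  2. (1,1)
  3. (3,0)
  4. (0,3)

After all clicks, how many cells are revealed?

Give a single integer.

Click 1 (0,2) count=0: revealed 15 new [(0,0) (0,1) (0,2) (0,3) (0,4) (1,0) (1,1) (1,2) (1,3) (1,4) (2,0) (2,1) (2,2) (2,3) (2,4)] -> total=15
Click 2 (1,1) count=0: revealed 0 new [(none)] -> total=15
Click 3 (3,0) count=2: revealed 1 new [(3,0)] -> total=16
Click 4 (0,3) count=0: revealed 0 new [(none)] -> total=16

Answer: 16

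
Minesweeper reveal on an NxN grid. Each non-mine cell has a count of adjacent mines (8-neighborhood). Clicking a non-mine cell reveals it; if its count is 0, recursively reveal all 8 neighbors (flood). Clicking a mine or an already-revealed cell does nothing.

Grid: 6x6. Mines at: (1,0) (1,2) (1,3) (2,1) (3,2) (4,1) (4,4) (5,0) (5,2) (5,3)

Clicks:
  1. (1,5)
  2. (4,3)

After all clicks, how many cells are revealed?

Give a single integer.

Answer: 9

Derivation:
Click 1 (1,5) count=0: revealed 8 new [(0,4) (0,5) (1,4) (1,5) (2,4) (2,5) (3,4) (3,5)] -> total=8
Click 2 (4,3) count=4: revealed 1 new [(4,3)] -> total=9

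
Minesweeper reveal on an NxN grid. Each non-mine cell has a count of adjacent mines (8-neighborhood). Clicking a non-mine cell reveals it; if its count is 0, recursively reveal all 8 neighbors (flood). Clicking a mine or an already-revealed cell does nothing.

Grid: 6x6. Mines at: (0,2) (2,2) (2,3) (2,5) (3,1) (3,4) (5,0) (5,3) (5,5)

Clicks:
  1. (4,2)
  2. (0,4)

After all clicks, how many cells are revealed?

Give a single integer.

Click 1 (4,2) count=2: revealed 1 new [(4,2)] -> total=1
Click 2 (0,4) count=0: revealed 6 new [(0,3) (0,4) (0,5) (1,3) (1,4) (1,5)] -> total=7

Answer: 7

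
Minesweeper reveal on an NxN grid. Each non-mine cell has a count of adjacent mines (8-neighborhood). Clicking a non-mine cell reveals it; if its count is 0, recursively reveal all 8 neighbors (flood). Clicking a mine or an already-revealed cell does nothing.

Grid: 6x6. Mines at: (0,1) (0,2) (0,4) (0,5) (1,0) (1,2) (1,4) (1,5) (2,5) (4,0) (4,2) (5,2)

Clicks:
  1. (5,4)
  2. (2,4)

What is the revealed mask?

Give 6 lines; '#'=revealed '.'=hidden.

Click 1 (5,4) count=0: revealed 9 new [(3,3) (3,4) (3,5) (4,3) (4,4) (4,5) (5,3) (5,4) (5,5)] -> total=9
Click 2 (2,4) count=3: revealed 1 new [(2,4)] -> total=10

Answer: ......
......
....#.
...###
...###
...###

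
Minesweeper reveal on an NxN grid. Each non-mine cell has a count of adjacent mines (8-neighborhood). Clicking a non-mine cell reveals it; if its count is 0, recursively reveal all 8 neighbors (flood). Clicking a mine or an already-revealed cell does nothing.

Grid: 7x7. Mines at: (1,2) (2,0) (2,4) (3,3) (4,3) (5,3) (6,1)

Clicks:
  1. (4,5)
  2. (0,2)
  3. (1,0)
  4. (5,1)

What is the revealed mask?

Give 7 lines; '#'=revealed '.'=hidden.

Click 1 (4,5) count=0: revealed 22 new [(0,3) (0,4) (0,5) (0,6) (1,3) (1,4) (1,5) (1,6) (2,5) (2,6) (3,4) (3,5) (3,6) (4,4) (4,5) (4,6) (5,4) (5,5) (5,6) (6,4) (6,5) (6,6)] -> total=22
Click 2 (0,2) count=1: revealed 1 new [(0,2)] -> total=23
Click 3 (1,0) count=1: revealed 1 new [(1,0)] -> total=24
Click 4 (5,1) count=1: revealed 1 new [(5,1)] -> total=25

Answer: ..#####
#..####
.....##
....###
....###
.#..###
....###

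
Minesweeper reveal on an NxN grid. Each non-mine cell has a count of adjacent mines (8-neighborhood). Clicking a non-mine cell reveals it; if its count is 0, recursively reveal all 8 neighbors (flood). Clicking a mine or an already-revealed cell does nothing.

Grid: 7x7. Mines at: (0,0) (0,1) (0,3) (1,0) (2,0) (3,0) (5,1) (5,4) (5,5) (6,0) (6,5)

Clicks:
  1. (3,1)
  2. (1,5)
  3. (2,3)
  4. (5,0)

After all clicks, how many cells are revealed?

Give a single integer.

Click 1 (3,1) count=2: revealed 1 new [(3,1)] -> total=1
Click 2 (1,5) count=0: revealed 26 new [(0,4) (0,5) (0,6) (1,1) (1,2) (1,3) (1,4) (1,5) (1,6) (2,1) (2,2) (2,3) (2,4) (2,5) (2,6) (3,2) (3,3) (3,4) (3,5) (3,6) (4,1) (4,2) (4,3) (4,4) (4,5) (4,6)] -> total=27
Click 3 (2,3) count=0: revealed 0 new [(none)] -> total=27
Click 4 (5,0) count=2: revealed 1 new [(5,0)] -> total=28

Answer: 28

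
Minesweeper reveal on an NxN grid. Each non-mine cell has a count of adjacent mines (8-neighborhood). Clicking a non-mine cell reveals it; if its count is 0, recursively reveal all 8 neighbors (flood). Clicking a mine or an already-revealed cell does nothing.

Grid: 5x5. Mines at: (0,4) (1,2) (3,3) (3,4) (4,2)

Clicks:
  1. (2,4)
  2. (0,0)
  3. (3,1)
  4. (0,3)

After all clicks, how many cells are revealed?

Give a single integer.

Answer: 12

Derivation:
Click 1 (2,4) count=2: revealed 1 new [(2,4)] -> total=1
Click 2 (0,0) count=0: revealed 10 new [(0,0) (0,1) (1,0) (1,1) (2,0) (2,1) (3,0) (3,1) (4,0) (4,1)] -> total=11
Click 3 (3,1) count=1: revealed 0 new [(none)] -> total=11
Click 4 (0,3) count=2: revealed 1 new [(0,3)] -> total=12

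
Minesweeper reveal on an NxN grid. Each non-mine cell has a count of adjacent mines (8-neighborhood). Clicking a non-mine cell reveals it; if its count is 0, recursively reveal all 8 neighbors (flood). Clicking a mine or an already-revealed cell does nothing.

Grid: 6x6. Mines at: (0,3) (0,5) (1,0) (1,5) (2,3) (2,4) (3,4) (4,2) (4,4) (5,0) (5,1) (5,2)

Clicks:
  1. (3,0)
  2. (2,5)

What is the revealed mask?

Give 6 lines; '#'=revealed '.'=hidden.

Answer: ......
......
##...#
##....
##....
......

Derivation:
Click 1 (3,0) count=0: revealed 6 new [(2,0) (2,1) (3,0) (3,1) (4,0) (4,1)] -> total=6
Click 2 (2,5) count=3: revealed 1 new [(2,5)] -> total=7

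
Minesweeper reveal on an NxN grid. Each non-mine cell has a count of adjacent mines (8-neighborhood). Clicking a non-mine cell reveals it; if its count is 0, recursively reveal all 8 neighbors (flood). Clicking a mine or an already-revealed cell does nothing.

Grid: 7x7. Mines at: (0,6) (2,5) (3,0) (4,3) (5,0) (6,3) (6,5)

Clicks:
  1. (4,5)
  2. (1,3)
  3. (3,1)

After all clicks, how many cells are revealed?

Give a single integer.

Answer: 29

Derivation:
Click 1 (4,5) count=0: revealed 9 new [(3,4) (3,5) (3,6) (4,4) (4,5) (4,6) (5,4) (5,5) (5,6)] -> total=9
Click 2 (1,3) count=0: revealed 20 new [(0,0) (0,1) (0,2) (0,3) (0,4) (0,5) (1,0) (1,1) (1,2) (1,3) (1,4) (1,5) (2,0) (2,1) (2,2) (2,3) (2,4) (3,1) (3,2) (3,3)] -> total=29
Click 3 (3,1) count=1: revealed 0 new [(none)] -> total=29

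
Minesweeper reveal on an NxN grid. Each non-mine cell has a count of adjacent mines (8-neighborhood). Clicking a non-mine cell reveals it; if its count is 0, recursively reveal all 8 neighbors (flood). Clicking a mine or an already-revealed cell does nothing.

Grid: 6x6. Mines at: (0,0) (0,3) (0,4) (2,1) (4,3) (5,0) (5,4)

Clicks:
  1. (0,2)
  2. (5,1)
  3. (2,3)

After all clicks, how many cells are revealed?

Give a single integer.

Click 1 (0,2) count=1: revealed 1 new [(0,2)] -> total=1
Click 2 (5,1) count=1: revealed 1 new [(5,1)] -> total=2
Click 3 (2,3) count=0: revealed 14 new [(1,2) (1,3) (1,4) (1,5) (2,2) (2,3) (2,4) (2,5) (3,2) (3,3) (3,4) (3,5) (4,4) (4,5)] -> total=16

Answer: 16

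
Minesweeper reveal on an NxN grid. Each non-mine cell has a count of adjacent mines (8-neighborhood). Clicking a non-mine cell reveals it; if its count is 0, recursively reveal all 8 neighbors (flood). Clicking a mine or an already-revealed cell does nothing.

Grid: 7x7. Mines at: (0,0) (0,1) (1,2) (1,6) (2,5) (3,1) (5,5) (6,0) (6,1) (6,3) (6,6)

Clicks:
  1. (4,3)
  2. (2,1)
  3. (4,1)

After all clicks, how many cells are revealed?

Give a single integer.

Answer: 14

Derivation:
Click 1 (4,3) count=0: revealed 12 new [(2,2) (2,3) (2,4) (3,2) (3,3) (3,4) (4,2) (4,3) (4,4) (5,2) (5,3) (5,4)] -> total=12
Click 2 (2,1) count=2: revealed 1 new [(2,1)] -> total=13
Click 3 (4,1) count=1: revealed 1 new [(4,1)] -> total=14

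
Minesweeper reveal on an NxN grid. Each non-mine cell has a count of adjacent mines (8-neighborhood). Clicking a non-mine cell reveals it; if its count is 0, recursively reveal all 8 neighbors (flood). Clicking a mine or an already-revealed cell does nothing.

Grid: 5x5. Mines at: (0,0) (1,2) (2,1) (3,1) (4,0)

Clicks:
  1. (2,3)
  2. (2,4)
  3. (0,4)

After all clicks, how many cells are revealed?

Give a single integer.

Click 1 (2,3) count=1: revealed 1 new [(2,3)] -> total=1
Click 2 (2,4) count=0: revealed 12 new [(0,3) (0,4) (1,3) (1,4) (2,2) (2,4) (3,2) (3,3) (3,4) (4,2) (4,3) (4,4)] -> total=13
Click 3 (0,4) count=0: revealed 0 new [(none)] -> total=13

Answer: 13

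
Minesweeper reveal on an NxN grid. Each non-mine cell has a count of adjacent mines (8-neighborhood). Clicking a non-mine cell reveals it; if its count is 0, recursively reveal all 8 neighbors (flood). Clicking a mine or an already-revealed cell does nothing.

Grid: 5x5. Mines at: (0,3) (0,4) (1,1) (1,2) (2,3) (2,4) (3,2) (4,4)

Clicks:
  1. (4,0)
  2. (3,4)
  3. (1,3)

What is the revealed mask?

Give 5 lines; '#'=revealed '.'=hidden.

Answer: .....
...#.
##...
##..#
##...

Derivation:
Click 1 (4,0) count=0: revealed 6 new [(2,0) (2,1) (3,0) (3,1) (4,0) (4,1)] -> total=6
Click 2 (3,4) count=3: revealed 1 new [(3,4)] -> total=7
Click 3 (1,3) count=5: revealed 1 new [(1,3)] -> total=8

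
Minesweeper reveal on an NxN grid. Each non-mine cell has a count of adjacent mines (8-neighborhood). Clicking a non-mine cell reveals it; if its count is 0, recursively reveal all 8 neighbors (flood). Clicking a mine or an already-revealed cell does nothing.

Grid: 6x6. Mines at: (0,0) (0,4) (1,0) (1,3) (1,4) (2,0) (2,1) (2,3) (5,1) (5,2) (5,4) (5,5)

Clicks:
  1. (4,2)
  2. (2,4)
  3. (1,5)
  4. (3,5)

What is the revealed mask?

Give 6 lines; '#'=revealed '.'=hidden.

Click 1 (4,2) count=2: revealed 1 new [(4,2)] -> total=1
Click 2 (2,4) count=3: revealed 1 new [(2,4)] -> total=2
Click 3 (1,5) count=2: revealed 1 new [(1,5)] -> total=3
Click 4 (3,5) count=0: revealed 5 new [(2,5) (3,4) (3,5) (4,4) (4,5)] -> total=8

Answer: ......
.....#
....##
....##
..#.##
......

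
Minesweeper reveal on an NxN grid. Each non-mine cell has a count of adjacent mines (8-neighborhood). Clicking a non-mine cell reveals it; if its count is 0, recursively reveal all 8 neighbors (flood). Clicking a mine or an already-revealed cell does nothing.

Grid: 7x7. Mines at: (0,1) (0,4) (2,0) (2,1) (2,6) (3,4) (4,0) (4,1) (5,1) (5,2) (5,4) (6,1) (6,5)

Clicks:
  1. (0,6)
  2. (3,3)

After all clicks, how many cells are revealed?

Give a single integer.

Answer: 5

Derivation:
Click 1 (0,6) count=0: revealed 4 new [(0,5) (0,6) (1,5) (1,6)] -> total=4
Click 2 (3,3) count=1: revealed 1 new [(3,3)] -> total=5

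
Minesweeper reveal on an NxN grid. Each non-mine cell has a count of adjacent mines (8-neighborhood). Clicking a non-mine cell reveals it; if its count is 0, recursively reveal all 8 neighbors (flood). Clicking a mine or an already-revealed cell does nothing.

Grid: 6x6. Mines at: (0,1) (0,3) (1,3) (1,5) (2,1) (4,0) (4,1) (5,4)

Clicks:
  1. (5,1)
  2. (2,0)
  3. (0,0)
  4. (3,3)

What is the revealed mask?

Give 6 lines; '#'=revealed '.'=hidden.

Click 1 (5,1) count=2: revealed 1 new [(5,1)] -> total=1
Click 2 (2,0) count=1: revealed 1 new [(2,0)] -> total=2
Click 3 (0,0) count=1: revealed 1 new [(0,0)] -> total=3
Click 4 (3,3) count=0: revealed 12 new [(2,2) (2,3) (2,4) (2,5) (3,2) (3,3) (3,4) (3,5) (4,2) (4,3) (4,4) (4,5)] -> total=15

Answer: #.....
......
#.####
..####
..####
.#....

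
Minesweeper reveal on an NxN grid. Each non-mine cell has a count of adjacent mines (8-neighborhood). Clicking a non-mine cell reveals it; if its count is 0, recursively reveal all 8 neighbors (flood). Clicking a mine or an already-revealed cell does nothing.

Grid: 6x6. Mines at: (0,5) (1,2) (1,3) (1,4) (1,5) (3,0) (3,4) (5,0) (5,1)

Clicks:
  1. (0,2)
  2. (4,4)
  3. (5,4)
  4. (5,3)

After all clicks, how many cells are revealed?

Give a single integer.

Answer: 9

Derivation:
Click 1 (0,2) count=2: revealed 1 new [(0,2)] -> total=1
Click 2 (4,4) count=1: revealed 1 new [(4,4)] -> total=2
Click 3 (5,4) count=0: revealed 7 new [(4,2) (4,3) (4,5) (5,2) (5,3) (5,4) (5,5)] -> total=9
Click 4 (5,3) count=0: revealed 0 new [(none)] -> total=9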